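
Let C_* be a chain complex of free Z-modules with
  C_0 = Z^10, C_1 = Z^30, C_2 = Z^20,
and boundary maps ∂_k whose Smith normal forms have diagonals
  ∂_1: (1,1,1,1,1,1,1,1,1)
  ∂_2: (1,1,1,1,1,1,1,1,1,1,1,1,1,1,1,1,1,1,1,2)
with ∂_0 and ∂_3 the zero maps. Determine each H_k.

H_0 ≅ Z,  H_1 ≅ Z ⊕ Z/2,  H_2 = 0.

H_0: b_0 = 10 − 0 − 9 = 1; torsion from ∂_1 factors > 1: none. So H_0 ≅ Z.
H_1: b_1 = 30 − 9 − 20 = 1; torsion from ∂_2 factors > 1: [2]. So H_1 ≅ Z ⊕ Z/2.
H_2: b_2 = 20 − 20 − 0 = 0; torsion from ∂_3 factors > 1: none. So H_2 ≅ 0.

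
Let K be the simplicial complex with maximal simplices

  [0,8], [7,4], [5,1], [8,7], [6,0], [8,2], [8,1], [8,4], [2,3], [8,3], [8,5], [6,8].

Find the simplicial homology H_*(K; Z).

Order the vertices as 0 < 1 < 2 < 3 < 4 < 5 < 6 < 7 < 8. Listing each simplex with vertices in this order, K has dimension 1 with simplices:

  0-simplices (9): [0], [1], [2], [3], [4], [5], [6], [7], [8]
  1-simplices (12): [0,6], [0,8], [1,5], [1,8], [2,3], [2,8], [3,8], [4,7], [4,8], [5,8], [6,8], [7,8]

giving chain groups C_0 ≅ Z^9, C_1 ≅ Z^12.

∂_1: C_1 → C_0 is given by ∂[p,q] = [q] − [p]. For instance
  ∂[2,3] = [3] − [2].
The 9×12 boundary matrix has rank 8 and Smith normal form diag(1,1,1,1,1,1,1,1).

Computing H_k = (kernel of ∂_k) / (image of ∂_{k+1}):

  H_0: rank C_0 − rank ∂_1 = 9 − 8 = 1, and the invariant factors of ∂_1 are all 1, so H_0 ≅ Z.
  H_1: rank ker ∂_1 − rank ∂_2 = (12 − 8) − 0 = 4, and there is no ∂_2, so H_1 ≅ Z^4.

As a check, the Euler characteristic is 9 − 12 = -3, which agrees with 1 − 4 = -3.
(K is a triangulation of a wedge of 4 circles.)

H_0 = Z,  H_1 = Z^4.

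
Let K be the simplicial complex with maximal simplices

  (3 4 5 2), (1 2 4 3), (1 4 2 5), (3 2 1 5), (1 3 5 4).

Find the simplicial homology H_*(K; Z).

K has 5 vertices, 10 edges, 10 triangles, 5 3-simplices.
rank ∂_0 = 0, rank ∂_1 = 4 ⇒ b_0 = 5 − 0 − 4 = 1; all invariant factors of ∂_1 are 1 so no torsion. So H_0 = Z.
rank ∂_1 = 4, rank ∂_2 = 6 ⇒ b_1 = 10 − 4 − 6 = 0; all invariant factors of ∂_2 are 1 so no torsion. So H_1 = 0.
rank ∂_2 = 6, rank ∂_3 = 4 ⇒ b_2 = 10 − 6 − 4 = 0; all invariant factors of ∂_3 are 1 so no torsion. So H_2 = 0.
rank ∂_3 = 4, rank ∂_4 = 0 ⇒ b_3 = 5 − 4 − 0 = 1. So H_3 = Z.

H_0 = Z,  H_1 = 0,  H_2 = 0,  H_3 = Z.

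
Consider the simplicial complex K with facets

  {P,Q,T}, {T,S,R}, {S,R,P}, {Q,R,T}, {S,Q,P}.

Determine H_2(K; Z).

H_2 = 0.

K has 5 vertices, 10 edges, 5 triangles.
rank ∂_2 = 5, rank ∂_3 = 0 ⇒ b_2 = 5 − 5 − 0 = 0. So H_2 ≅ 0.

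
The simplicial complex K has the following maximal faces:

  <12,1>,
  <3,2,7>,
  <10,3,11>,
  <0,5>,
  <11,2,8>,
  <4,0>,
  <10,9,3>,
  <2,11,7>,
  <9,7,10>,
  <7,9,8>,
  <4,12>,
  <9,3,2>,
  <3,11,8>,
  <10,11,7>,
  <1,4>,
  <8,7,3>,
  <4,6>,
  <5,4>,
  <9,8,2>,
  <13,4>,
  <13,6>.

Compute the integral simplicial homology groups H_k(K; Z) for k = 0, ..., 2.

H_0 = Z^2,  H_1 = Z^3 ⊕ Z/2,  H_2 = 0.

Take the total order 0 < 1 < 2 < 3 < 4 < 5 < 6 < 7 < 8 < 9 < 10 < 11 < 12 < 13 on the vertex set. Then K (dimension 2) consists of the simplices:

  0-simplices (14): [0], [1], [2], [3], [4], [5], [6], [7], [8], [9], [10], [11], [12], [13]
  1-simplices (27): (27 of them)
  2-simplices (12): [2,3,7], [2,3,9], [2,7,11], [2,8,9], [2,8,11], [3,7,8], [3,8,11], [3,9,10], [3,10,11], [7,8,9], [7,9,10], [7,10,11]

Hence C_0 ≅ Z^14, C_1 ≅ Z^27, C_2 ≅ Z^12.

Boundary ∂_1: C_1 → C_0 sends each edge [p,q] (with p < q) to q − p. For instance
  ∂[3,11] = [11] − [3].
The 14×27 boundary matrix has rank 12 and Smith normal form diag(1,1,1,1,1,1,1,1,1,1,1,1).

Boundary ∂_2: C_2 → C_1 maps a triangle to the signed sum of its edges. For instance
  ∂[3,10,11] = [10,11] − [3,11] + [3,10],
  ∂[7,10,11] = [10,11] − [7,11] + [7,10].
The resulting 27×12 matrix has rank 12, and its Smith normal form has invariant factors (1,1,1,1,1,1,1,1,1,1,1,2).

Reading off H_k = ker ∂_k / im ∂_{k+1}:

  H_0: rank C_0 − rank ∂_1 = 14 − 12 = 2, and the invariant factors of ∂_1 are all 1, so H_0 = Z^2.
  H_1: rank ker ∂_1 − rank ∂_2 = (27 − 12) − 12 = 3, and ∂_2 has invariant factor 2 > 1, so H_1 = Z^3 ⊕ Z/2.
  H_2: rank ker ∂_2 − rank ∂_3 = (12 − 12) − 0 = 0, and there is no ∂_3, so H_2 = 0.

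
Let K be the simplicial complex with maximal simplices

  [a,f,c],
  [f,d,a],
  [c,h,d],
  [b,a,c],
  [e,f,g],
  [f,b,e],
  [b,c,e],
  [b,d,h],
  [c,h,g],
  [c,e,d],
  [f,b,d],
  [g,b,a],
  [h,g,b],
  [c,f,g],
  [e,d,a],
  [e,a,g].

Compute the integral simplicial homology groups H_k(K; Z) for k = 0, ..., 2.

We work with the vertex ordering a < b < c < d < e < f < g < h. The simplices of K, each written with vertices in increasing order, are:

  0-simplices (8): a, b, c, d, e, f, g, h
  1-simplices (24): ab, ac, ad, ae, af, ag, bc, bd, be, bf, bg, bh, cd, ce, cf, cg, ch, de, df, dh, ef, eg, fg, gh
  2-simplices (16): abc, abg, acf, ade, adf, aeg, bce, bdf, bdh, bef, bgh, cde, cdh, cfg, cgh, efg

so the chain groups are C_0 ≅ Z^8, C_1 ≅ Z^24, C_2 ≅ Z^16.

∂_1: C_1 → C_0 maps an edge to its endpoints' difference, ∂[p,q] = q − p.
The resulting 8×24 matrix has rank 7, and its Smith normal form has invariant factors (1,1,1,1,1,1,1).

The boundary map ∂_2: C_2 → C_1 acts by ∂[p,q,r] = [q,r] − [p,r] + [p,q]. For instance
  ∂aeg = eg − ag + ae,
  ∂cdh = dh − ch + cd.
As a 24×16 matrix over Z this has rank 15, with invariant factors (1,1,1,1,1,1,1,1,1,1,1,1,1,1,1).

From H_k ≅ ker(∂_k) / im(∂_{k+1}) we obtain:

  H_0: rank C_0 − rank ∂_1 = 8 − 7 = 1, and the invariant factors of ∂_1 are all 1, so H_0 ≅ Z.
  H_1: rank ker ∂_1 − rank ∂_2 = (24 − 7) − 15 = 2, and the invariant factors of ∂_2 are all 1, so H_1 ≅ Z^2.
  H_2: rank ker ∂_2 − rank ∂_3 = (16 − 15) − 0 = 1, and there is no ∂_3, so H_2 ≅ Z.

As a check, the Euler characteristic is 8 − 24 + 16 = 0, which agrees with 1 − 2 + 1 = 0.

H_0 = Z,  H_1 = Z^2,  H_2 = Z.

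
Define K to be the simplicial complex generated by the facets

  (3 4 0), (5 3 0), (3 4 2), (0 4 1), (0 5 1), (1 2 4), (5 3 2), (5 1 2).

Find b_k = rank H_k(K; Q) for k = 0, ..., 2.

b_0 = 1, b_1 = 0, b_2 = 1.

K has 6 vertices, 12 edges, 8 triangles.
rank ∂_0 = 0, rank ∂_1 = 5 ⇒ b_0 = 6 − 0 − 5 = 1; all invariant factors of ∂_1 are 1 so no torsion. So H_0 = Z.
rank ∂_1 = 5, rank ∂_2 = 7 ⇒ b_1 = 12 − 5 − 7 = 0; all invariant factors of ∂_2 are 1 so no torsion. So H_1 = 0.
rank ∂_2 = 7, rank ∂_3 = 0 ⇒ b_2 = 8 − 7 − 0 = 1. So H_2 = Z.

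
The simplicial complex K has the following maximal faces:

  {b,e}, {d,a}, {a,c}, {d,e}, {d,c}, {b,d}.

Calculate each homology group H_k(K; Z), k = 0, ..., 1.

K has 5 vertices, 6 edges.
rank ∂_0 = 0, rank ∂_1 = 4 ⇒ b_0 = 5 − 0 − 4 = 1; all invariant factors of ∂_1 are 1 so no torsion. So H_0 = Z.
rank ∂_1 = 4, rank ∂_2 = 0 ⇒ b_1 = 6 − 4 − 0 = 2. So H_1 = Z^2.

H_0 ≅ Z,  H_1 ≅ Z^2.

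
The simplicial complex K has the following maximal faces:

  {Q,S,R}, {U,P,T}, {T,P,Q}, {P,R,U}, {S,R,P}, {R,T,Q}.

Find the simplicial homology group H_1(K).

Order the vertices as P < Q < R < S < T < U. Listing each simplex with vertices in this order, K has dimension 2 with simplices:

  0-simplices (6): P, Q, R, S, T, U
  1-simplices (12): PQ, PR, PS, PT, PU, QR, QS, QT, RS, RT, RU, TU
  2-simplices (6): PQT, PRS, PRU, PTU, QRS, QRT

Hence C_0 ≅ Z^6, C_1 ≅ Z^12, C_2 ≅ Z^6.

∂_1: C_1 → C_0 maps an edge to its endpoints' difference, ∂[p,q] = q − p. For instance
  ∂PS = S − P.
The resulting 6×12 matrix has rank 5, and its Smith normal form has invariant factors (1,1,1,1,1).

The boundary map ∂_2: C_2 → C_1 maps a triangle to the signed sum of its edges. For instance
  ∂PRS = RS − PS + PR,
  ∂PTU = TU − PU + PT.
As a 12×6 matrix over Z this has rank 6, with invariant factors (1,1,1,1,1,1).

Now H_k = ker ∂_k / im ∂_{k+1}, so:

  H_1: rank ker ∂_1 − rank ∂_2 = (12 − 5) − 6 = 1, and the invariant factors of ∂_2 are all 1, so H_1 ≅ Z.

(K is a triangulation of the cylinder S^1 x I.)

H_1 = Z.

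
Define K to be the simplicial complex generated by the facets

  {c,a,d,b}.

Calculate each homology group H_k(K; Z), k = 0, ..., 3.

H_0 = Z,  H_1 = 0,  H_2 = 0,  H_3 = 0.

We work with the vertex ordering a < b < c < d. The simplices of K, each written with vertices in increasing order, are:

  0-simplices (4): a, b, c, d
  1-simplices (6): ab, ac, ad, bc, bd, cd
  2-simplices (4): abc, abd, acd, bcd
  3-simplices (1): abcd

giving chain groups C_0 ≅ Z^4, C_1 ≅ Z^6, C_2 ≅ Z^4, C_3 ≅ Z^1.

The boundary map ∂_1: C_1 → C_0 is given by ∂[p,q] = [q] − [p]. For instance
  ∂ab = b − a.
As a 4×6 matrix over Z this has rank 3, with invariant factors (1,1,1).

∂_2: C_2 → C_1 maps a triangle to the signed sum of its edges. For instance
  ∂acd = cd − ad + ac,
  ∂abc = bc − ac + ab.
This gives a 6×4 integer matrix of rank 3; reducing to Smith normal form yields diagonal entries (1,1,1).

∂_3: C_3 → C_2 sends each 3-simplex σ to the alternating sum Σ_i (−1)^i (σ with its i-th vertex removed). For instance
  ∂abcd = bcd − acd + abd − abc.
The resulting 4×1 matrix has rank 1, and its Smith normal form has invariant factors (1).

Now H_k = ker ∂_k / im ∂_{k+1}, so:

  H_0: rank C_0 − rank ∂_1 = 4 − 3 = 1, and the invariant factors of ∂_1 are all 1, so H_0 = Z.
  H_1: rank ker ∂_1 − rank ∂_2 = (6 − 3) − 3 = 0, and the invariant factors of ∂_2 are all 1, so H_1 = 0.
  H_2: rank ker ∂_2 − rank ∂_3 = (4 − 3) − 1 = 0, and the invariant factors of ∂_3 are all 1, so H_2 = 0.
  H_3: rank ker ∂_3 − rank ∂_4 = (1 − 1) − 0 = 0, and there is no ∂_4, so H_3 = 0.

As a check, the Euler characteristic is 4 − 6 + 4 − 1 = 1, which agrees with 1 − 0 + 0 − 0 = 1.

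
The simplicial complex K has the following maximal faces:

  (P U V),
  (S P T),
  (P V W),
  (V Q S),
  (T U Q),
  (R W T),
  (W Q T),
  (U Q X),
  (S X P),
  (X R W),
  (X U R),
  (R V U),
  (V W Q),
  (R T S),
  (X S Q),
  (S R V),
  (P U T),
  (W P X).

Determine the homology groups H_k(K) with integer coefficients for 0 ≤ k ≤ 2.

H_0 = Z,  H_1 = Z^2,  H_2 = Z.

Order the vertices as P < Q < R < S < T < U < V < W < X. Listing each simplex with vertices in this order, K has dimension 2 with simplices:

  0-simplices (9): P, Q, R, S, T, U, V, W, X
  1-simplices (27): PS, PT, PU, PV, PW, PX, QS, QT, QU, QV, QW, QX, RS, RT, RU, RV, RW, RX, ST, SV, SX, TU, TW, UV, UX, VW, WX
  2-simplices (18): PST, PSX, PTU, PUV, PVW, PWX, QSV, QSX, QTU, QTW, QUX, QVW, RST, RSV, RTW, RUV, RUX, RWX

Hence C_0 ≅ Z^9, C_1 ≅ Z^27, C_2 ≅ Z^18.

Boundary ∂_1: C_1 → C_0 sends each edge [p,q] (with p < q) to q − p. For instance
  ∂QW = W − Q.
The 9×27 boundary matrix has rank 8 and Smith normal form diag(1,1,1,1,1,1,1,1).

∂_2: C_2 → C_1 sends each 2-simplex [p,q,r] to [q,r] − [p,r] + [p,q]. For instance
  ∂PTU = TU − PU + PT,
  ∂QTU = TU − QU + QT.
The resulting 27×18 matrix has rank 17, and its Smith normal form has invariant factors (1,1,1,1,1,1,1,1,1,1,1,1,1,1,1,1,1).

From H_k ≅ ker(∂_k) / im(∂_{k+1}) we obtain:

  H_0: rank C_0 − rank ∂_1 = 9 − 8 = 1, and the invariant factors of ∂_1 are all 1, so H_0 ≅ Z.
  H_1: rank ker ∂_1 − rank ∂_2 = (27 − 8) − 17 = 2, and the invariant factors of ∂_2 are all 1, so H_1 ≅ Z^2.
  H_2: rank ker ∂_2 − rank ∂_3 = (18 − 17) − 0 = 1, and there is no ∂_3, so H_2 ≅ Z.

As a check, the Euler characteristic is 9 − 27 + 18 = 0, which agrees with 1 − 2 + 1 = 0.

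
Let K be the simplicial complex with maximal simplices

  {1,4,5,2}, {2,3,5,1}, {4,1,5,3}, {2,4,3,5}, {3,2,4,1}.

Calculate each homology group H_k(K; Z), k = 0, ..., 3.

K has 5 vertices, 10 edges, 10 triangles, 5 3-simplices.
rank ∂_0 = 0, rank ∂_1 = 4 ⇒ b_0 = 5 − 0 − 4 = 1; all invariant factors of ∂_1 are 1 so no torsion. So H_0 ≅ Z.
rank ∂_1 = 4, rank ∂_2 = 6 ⇒ b_1 = 10 − 4 − 6 = 0; all invariant factors of ∂_2 are 1 so no torsion. So H_1 ≅ 0.
rank ∂_2 = 6, rank ∂_3 = 4 ⇒ b_2 = 10 − 6 − 4 = 0; all invariant factors of ∂_3 are 1 so no torsion. So H_2 ≅ 0.
rank ∂_3 = 4, rank ∂_4 = 0 ⇒ b_3 = 5 − 4 − 0 = 1. So H_3 ≅ Z.

H_0 = Z,  H_1 = 0,  H_2 = 0,  H_3 = Z.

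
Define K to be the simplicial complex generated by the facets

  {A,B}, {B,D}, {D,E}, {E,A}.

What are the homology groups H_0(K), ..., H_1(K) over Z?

Take the total order A < B < D < E on the vertex set. Then K (dimension 1) consists of the simplices:

  0-simplices (4): A, B, D, E
  1-simplices (4): AB, AE, BD, DE

so the chain groups are C_0 ≅ Z^4, C_1 ≅ Z^4.

Boundary ∂_1: C_1 → C_0 is given by ∂[p,q] = [q] − [p]. For instance
  ∂AE = E − A.
The 4×4 boundary matrix has rank 3 and Smith normal form diag(1,1,1).

Reading off H_k = ker ∂_k / im ∂_{k+1}:

  H_0: rank C_0 − rank ∂_1 = 4 − 3 = 1, and the invariant factors of ∂_1 are all 1, so H_0 = Z.
  H_1: rank ker ∂_1 − rank ∂_2 = (4 − 3) − 0 = 1, and there is no ∂_2, so H_1 = Z.

H_0 = Z,  H_1 = Z.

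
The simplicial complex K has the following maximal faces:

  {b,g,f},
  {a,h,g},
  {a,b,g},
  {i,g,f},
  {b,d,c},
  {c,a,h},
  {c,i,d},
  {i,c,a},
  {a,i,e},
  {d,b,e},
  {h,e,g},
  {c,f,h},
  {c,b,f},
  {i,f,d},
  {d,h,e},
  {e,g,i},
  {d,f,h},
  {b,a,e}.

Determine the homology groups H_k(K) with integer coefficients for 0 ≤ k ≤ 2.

Take the total order a < b < c < d < e < f < g < h < i on the vertex set. Then K (dimension 2) consists of the simplices:

  0-simplices (9): a, b, c, d, e, f, g, h, i
  1-simplices (27): ab, ac, ae, ag, ah, ai, bc, bd, be, bf, bg, cd, cf, ch, ci, de, df, dh, di, eg, eh, ei, fg, fh, fi, gh, gi
  2-simplices (18): abe, abg, ach, aci, aei, agh, bcd, bcf, bde, bfg, cdi, cfh, deh, dfh, dfi, egh, egi, fgi

Hence C_0 ≅ Z^9, C_1 ≅ Z^27, C_2 ≅ Z^18.

∂_1: C_1 → C_0 maps an edge to its endpoints' difference, ∂[p,q] = q − p.
The 9×27 boundary matrix has rank 8 and Smith normal form diag(1,1,1,1,1,1,1,1).

∂_2: C_2 → C_1 maps a triangle to the signed sum of its edges. For instance
  ∂cfh = fh − ch + cf,
  ∂dfh = fh − dh + df.
As a 27×18 matrix over Z this has rank 18, with invariant factors (1,1,1,1,1,1,1,1,1,1,1,1,1,1,1,1,1,2).

Reading off H_k = ker ∂_k / im ∂_{k+1}:

  H_0: rank C_0 − rank ∂_1 = 9 − 8 = 1, and the invariant factors of ∂_1 are all 1, so H_0 = Z.
  H_1: rank ker ∂_1 − rank ∂_2 = (27 − 8) − 18 = 1, and ∂_2 has invariant factor 2 > 1, so H_1 = Z ⊕ Z/2.
  H_2: rank ker ∂_2 − rank ∂_3 = (18 − 18) − 0 = 0, and there is no ∂_3, so H_2 = 0.

As a check, the Euler characteristic is 9 − 27 + 18 = 0, which agrees with 1 − 1 + 0 = 0.

H_0 ≅ Z,  H_1 ≅ Z ⊕ Z/2,  H_2 = 0.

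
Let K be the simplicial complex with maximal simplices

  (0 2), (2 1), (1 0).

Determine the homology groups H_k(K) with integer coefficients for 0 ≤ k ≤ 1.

Take the total order 0 < 1 < 2 on the vertex set. Then K (dimension 1) consists of the simplices:

  0-simplices (3): [0], [1], [2]
  1-simplices (3): [0,1], [0,2], [1,2]

so the chain groups are C_0 ≅ Z^3, C_1 ≅ Z^3.

The boundary map ∂_1: C_1 → C_0 maps an edge to its endpoints' difference, ∂[p,q] = q − p. For instance
  ∂[0,1] = [1] − [0].
This gives a 3×3 integer matrix of rank 2; reducing to Smith normal form yields diagonal entries (1,1).

From H_k ≅ ker(∂_k) / im(∂_{k+1}) we obtain:

  H_0: rank C_0 − rank ∂_1 = 3 − 2 = 1, and the invariant factors of ∂_1 are all 1, so H_0 = Z.
  H_1: rank ker ∂_1 − rank ∂_2 = (3 − 2) − 0 = 1, and there is no ∂_2, so H_1 = Z.

As a check, the Euler characteristic is 3 − 3 = 0, which agrees with 1 − 1 = 0.

H_0 ≅ Z,  H_1 ≅ Z.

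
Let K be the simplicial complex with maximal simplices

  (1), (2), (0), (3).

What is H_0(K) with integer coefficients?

H_0 ≅ Z^4.

Fix the vertex order 0 < 1 < 2 < 3 and write every simplex with vertices in increasing order. Then dim K = 0 and the simplices of K are:

  0-simplices (4): [0], [1], [2], [3]

giving chain groups C_0 ≅ Z^4.

Now H_k = ker ∂_k / im ∂_{k+1}, so:

  H_0: rank C_0 − rank ∂_1 = 4 − 0 = 4, and there is no ∂_1, so H_0 = Z^4.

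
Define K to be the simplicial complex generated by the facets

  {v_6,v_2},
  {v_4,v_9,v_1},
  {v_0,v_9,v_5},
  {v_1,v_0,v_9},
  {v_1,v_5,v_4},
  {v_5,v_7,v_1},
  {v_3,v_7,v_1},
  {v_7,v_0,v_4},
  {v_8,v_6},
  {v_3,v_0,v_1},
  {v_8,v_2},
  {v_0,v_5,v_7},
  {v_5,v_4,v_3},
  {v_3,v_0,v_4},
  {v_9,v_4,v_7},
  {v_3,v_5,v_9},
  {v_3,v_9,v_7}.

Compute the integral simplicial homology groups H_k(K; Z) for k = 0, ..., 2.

We work with the vertex ordering v_0 < v_1 < v_2 < v_3 < v_4 < v_5 < v_6 < v_7 < v_8 < v_9. The simplices of K, each written with vertices in increasing order, are:

  0-simplices (10): [v_0], [v_1], [v_2], [v_3], [v_4], [v_5], [v_6], [v_7], [v_8], [v_9]
  1-simplices (24): (24 of them)
  2-simplices (14): (14 of them)

giving chain groups C_0 ≅ Z^10, C_1 ≅ Z^24, C_2 ≅ Z^14.

The boundary map ∂_1: C_1 → C_0 maps an edge to its endpoints' difference, ∂[p,q] = q − p. For instance
  ∂[v_4,v_9] = [v_9] − [v_4].
The 10×24 boundary matrix has rank 8 and Smith normal form diag(1,1,1,1,1,1,1,1).

∂_2: C_2 → C_1 maps a triangle to the signed sum of its edges. For instance
  ∂[v_1,v_5,v_7] = [v_5,v_7] − [v_1,v_7] + [v_1,v_5],
  ∂[v_0,v_1,v_9] = [v_1,v_9] − [v_0,v_9] + [v_0,v_1].
This gives a 24×14 integer matrix of rank 13; reducing to Smith normal form yields diagonal entries (1,1,1,1,1,1,1,1,1,1,1,1,1).

Computing H_k = (kernel of ∂_k) / (image of ∂_{k+1}):

  H_0: rank C_0 − rank ∂_1 = 10 − 8 = 2, and the invariant factors of ∂_1 are all 1, so H_0 ≅ Z^2.
  H_1: rank ker ∂_1 − rank ∂_2 = (24 − 8) − 13 = 3, and the invariant factors of ∂_2 are all 1, so H_1 ≅ Z^3.
  H_2: rank ker ∂_2 − rank ∂_3 = (14 − 13) − 0 = 1, and there is no ∂_3, so H_2 ≅ Z.

H_0 ≅ Z^2,  H_1 ≅ Z^3,  H_2 ≅ Z.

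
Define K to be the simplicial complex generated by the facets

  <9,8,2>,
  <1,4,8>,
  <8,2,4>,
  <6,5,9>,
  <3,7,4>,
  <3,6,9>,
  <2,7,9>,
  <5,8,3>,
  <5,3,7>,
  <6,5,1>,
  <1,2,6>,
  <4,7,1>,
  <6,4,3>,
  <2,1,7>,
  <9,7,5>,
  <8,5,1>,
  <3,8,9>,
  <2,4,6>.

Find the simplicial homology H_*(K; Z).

H_0 ≅ Z,  H_1 ≅ Z ⊕ Z/2Z,  H_2 = 0.

We work with the vertex ordering 1 < 2 < 3 < 4 < 5 < 6 < 7 < 8 < 9. The simplices of K, each written with vertices in increasing order, are:

  0-simplices (9): [1], [2], [3], [4], [5], [6], [7], [8], [9]
  1-simplices (27): (27 of them)
  2-simplices (18): [1,2,6], [1,2,7], [1,4,7], [1,4,8], [1,5,6], [1,5,8], [2,4,6], [2,4,8], [2,7,9], [2,8,9], [3,4,6], [3,4,7], [3,5,7], [3,5,8], [3,6,9], [3,8,9], [5,6,9], [5,7,9]

so the chain groups are C_0 ≅ Z^9, C_1 ≅ Z^27, C_2 ≅ Z^18.

The boundary map ∂_1: C_1 → C_0 maps an edge to its endpoints' difference, ∂[p,q] = q − p. For instance
  ∂[1,7] = [7] − [1].
The 9×27 boundary matrix has rank 8 and Smith normal form diag(1,1,1,1,1,1,1,1).

The boundary map ∂_2: C_2 → C_1 sends each 2-simplex [p,q,r] to [q,r] − [p,r] + [p,q]. For instance
  ∂[5,6,9] = [6,9] − [5,9] + [5,6],
  ∂[1,4,7] = [4,7] − [1,7] + [1,4].
This gives a 27×18 integer matrix of rank 18; reducing to Smith normal form yields diagonal entries (1,1,1,1,1,1,1,1,1,1,1,1,1,1,1,1,1,2).

Computing H_k = (kernel of ∂_k) / (image of ∂_{k+1}):

  H_0: rank C_0 − rank ∂_1 = 9 − 8 = 1, and the invariant factors of ∂_1 are all 1, so H_0 ≅ Z.
  H_1: rank ker ∂_1 − rank ∂_2 = (27 − 8) − 18 = 1, and ∂_2 has invariant factor 2 > 1, so H_1 ≅ Z ⊕ Z/2Z.
  H_2: rank ker ∂_2 − rank ∂_3 = (18 − 18) − 0 = 0, and there is no ∂_3, so H_2 ≅ 0.

(K is a triangulation of the Klein bottle.)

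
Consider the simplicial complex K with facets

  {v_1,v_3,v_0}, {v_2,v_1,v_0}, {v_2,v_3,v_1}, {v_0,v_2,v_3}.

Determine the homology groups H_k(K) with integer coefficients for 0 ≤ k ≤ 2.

H_0 = Z,  H_1 = 0,  H_2 = Z.

Fix the vertex order v_0 < v_1 < v_2 < v_3 and write every simplex with vertices in increasing order. Then dim K = 2 and the simplices of K are:

  0-simplices (4): [v_0], [v_1], [v_2], [v_3]
  1-simplices (6): [v_0,v_1], [v_0,v_2], [v_0,v_3], [v_1,v_2], [v_1,v_3], [v_2,v_3]
  2-simplices (4): [v_0,v_1,v_2], [v_0,v_1,v_3], [v_0,v_2,v_3], [v_1,v_2,v_3]

Hence C_0 ≅ Z^4, C_1 ≅ Z^6, C_2 ≅ Z^4.

The boundary map ∂_1: C_1 → C_0 sends each edge [p,q] (with p < q) to q − p.
The 4×6 boundary matrix has rank 3 and Smith normal form diag(1,1,1).

Boundary ∂_2: C_2 → C_1 acts by ∂[p,q,r] = [q,r] − [p,r] + [p,q]. For instance
  ∂[v_0,v_1,v_3] = [v_1,v_3] − [v_0,v_3] + [v_0,v_1],
  ∂[v_1,v_2,v_3] = [v_2,v_3] − [v_1,v_3] + [v_1,v_2].
As a 6×4 matrix over Z this has rank 3, with invariant factors (1,1,1).

Now H_k = ker ∂_k / im ∂_{k+1}, so:

  H_0: rank C_0 − rank ∂_1 = 4 − 3 = 1, and the invariant factors of ∂_1 are all 1, so H_0 = Z.
  H_1: rank ker ∂_1 − rank ∂_2 = (6 − 3) − 3 = 0, and the invariant factors of ∂_2 are all 1, so H_1 = 0.
  H_2: rank ker ∂_2 − rank ∂_3 = (4 − 3) − 0 = 1, and there is no ∂_3, so H_2 = Z.

(K is a triangulation of the 2-sphere S^2.)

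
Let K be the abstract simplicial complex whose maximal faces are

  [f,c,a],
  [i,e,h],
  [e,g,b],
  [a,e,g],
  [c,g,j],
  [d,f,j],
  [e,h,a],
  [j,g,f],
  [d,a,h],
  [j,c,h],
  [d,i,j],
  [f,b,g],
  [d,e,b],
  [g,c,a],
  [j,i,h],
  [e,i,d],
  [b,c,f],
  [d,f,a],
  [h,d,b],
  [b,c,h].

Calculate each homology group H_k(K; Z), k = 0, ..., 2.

Order the vertices as a < b < c < d < e < f < g < h < i < j. Listing each simplex with vertices in this order, K has dimension 2 with simplices:

  0-simplices (10): a, b, c, d, e, f, g, h, i, j
  1-simplices (30): ac, ad, ae, af, ag, ah, bc, bd, be, bf, bg, bh, cf, cg, ch, cj, de, df, dh, di, dj, eg, eh, ei, fg, fj, gj, hi, hj, ij
  2-simplices (20): acf, acg, adf, adh, aeg, aeh, bcf, bch, bde, bdh, beg, bfg, cgj, chj, dei, dfj, dij, ehi, fgj, hij

giving chain groups C_0 ≅ Z^10, C_1 ≅ Z^30, C_2 ≅ Z^20.

The boundary map ∂_1: C_1 → C_0 is given by ∂[p,q] = [q] − [p]. For instance
  ∂eg = g − e.
This gives a 10×30 integer matrix of rank 9; reducing to Smith normal form yields diagonal entries (1,1,1,1,1,1,1,1,1).

The boundary map ∂_2: C_2 → C_1 sends each 2-simplex [p,q,r] to [q,r] − [p,r] + [p,q]. For instance
  ∂bde = de − be + bd,
  ∂adh = dh − ah + ad.
As a 30×20 matrix over Z this has rank 20, with invariant factors (1,1,1,1,1,1,1,1,1,1,1,1,1,1,1,1,1,1,1,2).

Now H_k = ker ∂_k / im ∂_{k+1}, so:

  H_0: rank C_0 − rank ∂_1 = 10 − 9 = 1, and the invariant factors of ∂_1 are all 1, so H_0 ≅ Z.
  H_1: rank ker ∂_1 − rank ∂_2 = (30 − 9) − 20 = 1, and ∂_2 has invariant factor 2 > 1, so H_1 ≅ Z × Z/2.
  H_2: rank ker ∂_2 − rank ∂_3 = (20 − 20) − 0 = 0, and there is no ∂_3, so H_2 ≅ 0.

As a check, the Euler characteristic is 10 − 30 + 20 = 0, which agrees with 1 − 1 + 0 = 0.
(K is a triangulation of the Klein bottle.)

H_0 ≅ Z,  H_1 ≅ Z × Z/2,  H_2 = 0.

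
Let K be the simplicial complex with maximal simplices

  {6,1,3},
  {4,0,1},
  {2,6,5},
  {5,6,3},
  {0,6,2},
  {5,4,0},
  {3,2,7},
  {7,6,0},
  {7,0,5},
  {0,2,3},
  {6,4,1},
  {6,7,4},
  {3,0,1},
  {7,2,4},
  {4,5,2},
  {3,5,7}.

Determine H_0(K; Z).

Order the vertices as 0 < 1 < 2 < 3 < 4 < 5 < 6 < 7. Listing each simplex with vertices in this order, K has dimension 2 with simplices:

  0-simplices (8): [0], [1], [2], [3], [4], [5], [6], [7]
  1-simplices (24): (24 of them)
  2-simplices (16): [0,1,3], [0,1,4], [0,2,3], [0,2,6], [0,4,5], [0,5,7], [0,6,7], [1,3,6], [1,4,6], [2,3,7], [2,4,5], [2,4,7], [2,5,6], [3,5,6], [3,5,7], [4,6,7]

Hence C_0 ≅ Z^8, C_1 ≅ Z^24, C_2 ≅ Z^16.

The boundary map ∂_1: C_1 → C_0 maps an edge to its endpoints' difference, ∂[p,q] = q − p. For instance
  ∂[0,7] = [7] − [0].
This gives a 8×24 integer matrix of rank 7; reducing to Smith normal form yields diagonal entries (1,1,1,1,1,1,1).

Boundary ∂_2: C_2 → C_1 acts by ∂[p,q,r] = [q,r] − [p,r] + [p,q]. For instance
  ∂[0,2,3] = [2,3] − [0,3] + [0,2],
  ∂[2,5,6] = [5,6] − [2,6] + [2,5].
The 24×16 boundary matrix has rank 15 and Smith normal form diag(1,1,1,1,1,1,1,1,1,1,1,1,1,1,1).

Now H_k = ker ∂_k / im ∂_{k+1}, so:

  H_0: rank C_0 − rank ∂_1 = 8 − 7 = 1, and the invariant factors of ∂_1 are all 1, so H_0 ≅ Z.

H_0 = Z.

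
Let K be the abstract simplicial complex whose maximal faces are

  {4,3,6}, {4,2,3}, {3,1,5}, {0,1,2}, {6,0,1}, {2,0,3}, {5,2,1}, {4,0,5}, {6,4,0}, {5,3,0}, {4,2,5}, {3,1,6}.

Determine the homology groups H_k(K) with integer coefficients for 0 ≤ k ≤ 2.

H_0 = Z,  H_1 = Z/2,  H_2 = 0.

K has 7 vertices, 18 edges, 12 triangles.
rank ∂_0 = 0, rank ∂_1 = 6 ⇒ b_0 = 7 − 0 − 6 = 1; all invariant factors of ∂_1 are 1 so no torsion. So H_0 = Z.
rank ∂_1 = 6, rank ∂_2 = 12 ⇒ b_1 = 18 − 6 − 12 = 0; ∂_2 has invariant factor(s) [2] giving torsion. So H_1 = Z/2.
rank ∂_2 = 12, rank ∂_3 = 0 ⇒ b_2 = 12 − 12 − 0 = 0. So H_2 = 0.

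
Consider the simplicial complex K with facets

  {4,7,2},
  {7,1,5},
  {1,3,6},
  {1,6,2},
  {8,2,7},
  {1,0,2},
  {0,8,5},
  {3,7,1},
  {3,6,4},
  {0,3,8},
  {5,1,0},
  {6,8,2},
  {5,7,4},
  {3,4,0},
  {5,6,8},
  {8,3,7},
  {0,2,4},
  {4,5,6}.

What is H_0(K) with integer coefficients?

Fix the vertex order 0 < 1 < 2 < 3 < 4 < 5 < 6 < 7 < 8 and write every simplex with vertices in increasing order. Then dim K = 2 and the simplices of K are:

  0-simplices (9): [0], [1], [2], [3], [4], [5], [6], [7], [8]
  1-simplices (27): (27 of them)
  2-simplices (18): [0,1,2], [0,1,5], [0,2,4], [0,3,4], [0,3,8], [0,5,8], [1,2,6], [1,3,6], [1,3,7], [1,5,7], [2,4,7], [2,6,8], [2,7,8], [3,4,6], [3,7,8], [4,5,6], [4,5,7], [5,6,8]

giving chain groups C_0 ≅ Z^9, C_1 ≅ Z^27, C_2 ≅ Z^18.

The boundary map ∂_1: C_1 → C_0 maps an edge to its endpoints' difference, ∂[p,q] = q − p. For instance
  ∂[5,8] = [8] − [5].
As a 9×27 matrix over Z this has rank 8, with invariant factors (1,1,1,1,1,1,1,1).

Boundary ∂_2: C_2 → C_1 maps a triangle to the signed sum of its edges. For instance
  ∂[5,6,8] = [6,8] − [5,8] + [5,6],
  ∂[4,5,7] = [5,7] − [4,7] + [4,5].
The 27×18 boundary matrix has rank 17 and Smith normal form diag(1,1,1,1,1,1,1,1,1,1,1,1,1,1,1,1,1).

Now H_k = ker ∂_k / im ∂_{k+1}, so:

  H_0: rank C_0 − rank ∂_1 = 9 − 8 = 1, and the invariant factors of ∂_1 are all 1, so H_0 = Z.

H_0 ≅ Z.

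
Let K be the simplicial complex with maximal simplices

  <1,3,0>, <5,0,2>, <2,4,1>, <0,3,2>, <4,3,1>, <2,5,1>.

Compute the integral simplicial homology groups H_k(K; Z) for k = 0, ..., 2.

Fix the vertex order 0 < 1 < 2 < 3 < 4 < 5 and write every simplex with vertices in increasing order. Then dim K = 2 and the simplices of K are:

  0-simplices (6): [0], [1], [2], [3], [4], [5]
  1-simplices (12): [0,1], [0,2], [0,3], [0,5], [1,2], [1,3], [1,4], [1,5], [2,3], [2,4], [2,5], [3,4]
  2-simplices (6): [0,1,3], [0,2,3], [0,2,5], [1,2,4], [1,2,5], [1,3,4]

so the chain groups are C_0 ≅ Z^6, C_1 ≅ Z^12, C_2 ≅ Z^6.

The boundary map ∂_1: C_1 → C_0 is given by ∂[p,q] = [q] − [p].
This gives a 6×12 integer matrix of rank 5; reducing to Smith normal form yields diagonal entries (1,1,1,1,1).

∂_2: C_2 → C_1 acts by ∂[p,q,r] = [q,r] − [p,r] + [p,q]. For instance
  ∂[0,1,3] = [1,3] − [0,3] + [0,1],
  ∂[1,3,4] = [3,4] − [1,4] + [1,3].
The 12×6 boundary matrix has rank 6 and Smith normal form diag(1,1,1,1,1,1).

Reading off H_k = ker ∂_k / im ∂_{k+1}:

  H_0: rank C_0 − rank ∂_1 = 6 − 5 = 1, and the invariant factors of ∂_1 are all 1, so H_0 = Z.
  H_1: rank ker ∂_1 − rank ∂_2 = (12 − 5) − 6 = 1, and the invariant factors of ∂_2 are all 1, so H_1 = Z.
  H_2: rank ker ∂_2 − rank ∂_3 = (6 − 6) − 0 = 0, and there is no ∂_3, so H_2 = 0.

H_0 ≅ Z,  H_1 ≅ Z,  H_2 = 0.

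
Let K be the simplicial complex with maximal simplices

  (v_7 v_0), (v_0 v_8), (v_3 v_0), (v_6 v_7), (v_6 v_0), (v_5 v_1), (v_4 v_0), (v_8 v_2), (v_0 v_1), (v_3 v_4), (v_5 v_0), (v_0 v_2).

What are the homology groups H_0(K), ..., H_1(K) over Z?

H_0 ≅ Z,  H_1 ≅ Z^4.

Take the total order v_0 < v_1 < v_2 < v_3 < v_4 < v_5 < v_6 < v_7 < v_8 on the vertex set. Then K (dimension 1) consists of the simplices:

  0-simplices (9): [v_0], [v_1], [v_2], [v_3], [v_4], [v_5], [v_6], [v_7], [v_8]
  1-simplices (12): [v_0,v_1], [v_0,v_2], [v_0,v_3], [v_0,v_4], [v_0,v_5], [v_0,v_6], [v_0,v_7], [v_0,v_8], [v_1,v_5], [v_2,v_8], [v_3,v_4], [v_6,v_7]

so the chain groups are C_0 ≅ Z^9, C_1 ≅ Z^12.

∂_1: C_1 → C_0 sends each edge [p,q] (with p < q) to q − p. For instance
  ∂[v_3,v_4] = [v_4] − [v_3].
This gives a 9×12 integer matrix of rank 8; reducing to Smith normal form yields diagonal entries (1,1,1,1,1,1,1,1).

Now H_k = ker ∂_k / im ∂_{k+1}, so:

  H_0: rank C_0 − rank ∂_1 = 9 − 8 = 1, and the invariant factors of ∂_1 are all 1, so H_0 = Z.
  H_1: rank ker ∂_1 − rank ∂_2 = (12 − 8) − 0 = 4, and there is no ∂_2, so H_1 = Z^4.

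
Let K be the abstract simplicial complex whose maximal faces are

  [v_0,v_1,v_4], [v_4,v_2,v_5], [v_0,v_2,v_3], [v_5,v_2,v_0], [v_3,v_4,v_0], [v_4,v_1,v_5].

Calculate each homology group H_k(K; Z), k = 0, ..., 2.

H_0 ≅ Z,  H_1 ≅ Z,  H_2 = 0.

Order the vertices as v_0 < v_1 < v_2 < v_3 < v_4 < v_5. Listing each simplex with vertices in this order, K has dimension 2 with simplices:

  0-simplices (6): [v_0], [v_1], [v_2], [v_3], [v_4], [v_5]
  1-simplices (12): [v_0,v_1], [v_0,v_2], [v_0,v_3], [v_0,v_4], [v_0,v_5], [v_1,v_4], [v_1,v_5], [v_2,v_3], [v_2,v_4], [v_2,v_5], [v_3,v_4], [v_4,v_5]
  2-simplices (6): [v_0,v_1,v_4], [v_0,v_2,v_3], [v_0,v_2,v_5], [v_0,v_3,v_4], [v_1,v_4,v_5], [v_2,v_4,v_5]

so the chain groups are C_0 ≅ Z^6, C_1 ≅ Z^12, C_2 ≅ Z^6.

The boundary map ∂_1: C_1 → C_0 sends each edge [p,q] (with p < q) to q − p. For instance
  ∂[v_2,v_4] = [v_4] − [v_2].
This gives a 6×12 integer matrix of rank 5; reducing to Smith normal form yields diagonal entries (1,1,1,1,1).

Boundary ∂_2: C_2 → C_1 maps a triangle to the signed sum of its edges. For instance
  ∂[v_0,v_3,v_4] = [v_3,v_4] − [v_0,v_4] + [v_0,v_3],
  ∂[v_0,v_2,v_5] = [v_2,v_5] − [v_0,v_5] + [v_0,v_2].
As a 12×6 matrix over Z this has rank 6, with invariant factors (1,1,1,1,1,1).

Now H_k = ker ∂_k / im ∂_{k+1}, so:

  H_0: rank C_0 − rank ∂_1 = 6 − 5 = 1, and the invariant factors of ∂_1 are all 1, so H_0 ≅ Z.
  H_1: rank ker ∂_1 − rank ∂_2 = (12 − 5) − 6 = 1, and the invariant factors of ∂_2 are all 1, so H_1 ≅ Z.
  H_2: rank ker ∂_2 − rank ∂_3 = (6 − 6) − 0 = 0, and there is no ∂_3, so H_2 ≅ 0.

(K is a triangulation of the cylinder S^1 x I.)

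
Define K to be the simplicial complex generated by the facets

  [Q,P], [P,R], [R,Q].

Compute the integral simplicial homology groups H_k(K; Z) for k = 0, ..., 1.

Order the vertices as P < Q < R. Listing each simplex with vertices in this order, K has dimension 1 with simplices:

  0-simplices (3): P, Q, R
  1-simplices (3): PQ, PR, QR

Hence C_0 ≅ Z^3, C_1 ≅ Z^3.

Boundary ∂_1: C_1 → C_0 sends each edge [p,q] (with p < q) to q − p. For instance
  ∂QR = R − Q.
As a 3×3 matrix over Z this has rank 2, with invariant factors (1,1).

From H_k ≅ ker(∂_k) / im(∂_{k+1}) we obtain:

  H_0: rank C_0 − rank ∂_1 = 3 − 2 = 1, and the invariant factors of ∂_1 are all 1, so H_0 = Z.
  H_1: rank ker ∂_1 − rank ∂_2 = (3 − 2) − 0 = 1, and there is no ∂_2, so H_1 = Z.

As a check, the Euler characteristic is 3 − 3 = 0, which agrees with 1 − 1 = 0.
(K is a triangulation of the circle S^1.)

H_0 ≅ Z,  H_1 ≅ Z.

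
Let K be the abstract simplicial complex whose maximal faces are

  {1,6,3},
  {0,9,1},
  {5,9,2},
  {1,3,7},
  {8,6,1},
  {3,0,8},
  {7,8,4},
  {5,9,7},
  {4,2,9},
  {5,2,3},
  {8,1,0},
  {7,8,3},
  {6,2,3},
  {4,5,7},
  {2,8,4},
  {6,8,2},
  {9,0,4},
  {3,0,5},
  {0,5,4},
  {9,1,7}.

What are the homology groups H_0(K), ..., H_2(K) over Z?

Take the total order 0 < 1 < 2 < 3 < 4 < 5 < 6 < 7 < 8 < 9 on the vertex set. Then K (dimension 2) consists of the simplices:

  0-simplices (10): [0], [1], [2], [3], [4], [5], [6], [7], [8], [9]
  1-simplices (30): (30 of them)
  2-simplices (20): (20 of them)

Hence C_0 ≅ Z^10, C_1 ≅ Z^30, C_2 ≅ Z^20.

The boundary map ∂_1: C_1 → C_0 maps an edge to its endpoints' difference, ∂[p,q] = q − p.
This gives a 10×30 integer matrix of rank 9; reducing to Smith normal form yields diagonal entries (1,1,1,1,1,1,1,1,1).

The boundary map ∂_2: C_2 → C_1 maps a triangle to the signed sum of its edges. For instance
  ∂[4,7,8] = [7,8] − [4,8] + [4,7],
  ∂[0,3,8] = [3,8] − [0,8] + [0,3].
The resulting 30×20 matrix has rank 20, and its Smith normal form has invariant factors (1,1,1,1,1,1,1,1,1,1,1,1,1,1,1,1,1,1,1,2).

Reading off H_k = ker ∂_k / im ∂_{k+1}:

  H_0: rank C_0 − rank ∂_1 = 10 − 9 = 1, and the invariant factors of ∂_1 are all 1, so H_0 ≅ Z.
  H_1: rank ker ∂_1 − rank ∂_2 = (30 − 9) − 20 = 1, and ∂_2 has invariant factor 2 > 1, so H_1 ≅ Z ⊕ Z_2.
  H_2: rank ker ∂_2 − rank ∂_3 = (20 − 20) − 0 = 0, and there is no ∂_3, so H_2 ≅ 0.

H_0 ≅ Z,  H_1 ≅ Z ⊕ Z_2,  H_2 = 0.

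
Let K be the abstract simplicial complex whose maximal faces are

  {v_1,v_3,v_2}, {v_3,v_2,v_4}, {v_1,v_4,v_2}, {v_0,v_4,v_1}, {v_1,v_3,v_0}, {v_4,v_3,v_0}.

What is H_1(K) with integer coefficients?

Take the total order v_0 < v_1 < v_2 < v_3 < v_4 on the vertex set. Then K (dimension 2) consists of the simplices:

  0-simplices (5): [v_0], [v_1], [v_2], [v_3], [v_4]
  1-simplices (9): [v_0,v_1], [v_0,v_3], [v_0,v_4], [v_1,v_2], [v_1,v_3], [v_1,v_4], [v_2,v_3], [v_2,v_4], [v_3,v_4]
  2-simplices (6): [v_0,v_1,v_3], [v_0,v_1,v_4], [v_0,v_3,v_4], [v_1,v_2,v_3], [v_1,v_2,v_4], [v_2,v_3,v_4]

so the chain groups are C_0 ≅ Z^5, C_1 ≅ Z^9, C_2 ≅ Z^6.

The boundary map ∂_1: C_1 → C_0 sends each edge [p,q] (with p < q) to q − p.
This gives a 5×9 integer matrix of rank 4; reducing to Smith normal form yields diagonal entries (1,1,1,1).

The boundary map ∂_2: C_2 → C_1 maps a triangle to the signed sum of its edges. For instance
  ∂[v_0,v_3,v_4] = [v_3,v_4] − [v_0,v_4] + [v_0,v_3],
  ∂[v_1,v_2,v_3] = [v_2,v_3] − [v_1,v_3] + [v_1,v_2].
This gives a 9×6 integer matrix of rank 5; reducing to Smith normal form yields diagonal entries (1,1,1,1,1).

From H_k ≅ ker(∂_k) / im(∂_{k+1}) we obtain:

  H_1: rank ker ∂_1 − rank ∂_2 = (9 − 4) − 5 = 0, and the invariant factors of ∂_2 are all 1, so H_1 = 0.

H_1 = 0.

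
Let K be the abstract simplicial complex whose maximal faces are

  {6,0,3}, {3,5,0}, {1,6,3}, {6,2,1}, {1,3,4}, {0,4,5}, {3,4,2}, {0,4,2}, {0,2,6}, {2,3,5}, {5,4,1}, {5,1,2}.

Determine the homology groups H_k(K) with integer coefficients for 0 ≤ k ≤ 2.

K has 7 vertices, 18 edges, 12 triangles.
rank ∂_0 = 0, rank ∂_1 = 6 ⇒ b_0 = 7 − 0 − 6 = 1; all invariant factors of ∂_1 are 1 so no torsion. So H_0 ≅ Z.
rank ∂_1 = 6, rank ∂_2 = 12 ⇒ b_1 = 18 − 6 − 12 = 0; ∂_2 has invariant factor(s) [2] giving torsion. So H_1 ≅ Z/2.
rank ∂_2 = 12, rank ∂_3 = 0 ⇒ b_2 = 12 − 12 − 0 = 0. So H_2 ≅ 0.

H_0 = Z,  H_1 = Z/2,  H_2 = 0.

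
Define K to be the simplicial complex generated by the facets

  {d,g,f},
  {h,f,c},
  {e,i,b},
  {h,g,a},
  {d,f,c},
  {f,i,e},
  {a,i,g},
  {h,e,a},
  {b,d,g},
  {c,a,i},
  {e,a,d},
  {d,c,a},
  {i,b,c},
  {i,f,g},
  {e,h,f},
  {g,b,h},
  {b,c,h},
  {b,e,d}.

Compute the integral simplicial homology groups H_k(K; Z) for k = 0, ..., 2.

Take the total order a < b < c < d < e < f < g < h < i on the vertex set. Then K (dimension 2) consists of the simplices:

  0-simplices (9): a, b, c, d, e, f, g, h, i
  1-simplices (27): ac, ad, ae, ag, ah, ai, bc, bd, be, bg, bh, bi, cd, cf, ch, ci, de, df, dg, ef, eh, ei, fg, fh, fi, gh, gi
  2-simplices (18): acd, aci, ade, aeh, agh, agi, bch, bci, bde, bdg, bei, bgh, cdf, cfh, dfg, efh, efi, fgi

giving chain groups C_0 ≅ Z^9, C_1 ≅ Z^27, C_2 ≅ Z^18.

Boundary ∂_1: C_1 → C_0 sends each edge [p,q] (with p < q) to q − p. For instance
  ∂eh = h − e.
This gives a 9×27 integer matrix of rank 8; reducing to Smith normal form yields diagonal entries (1,1,1,1,1,1,1,1).

Boundary ∂_2: C_2 → C_1 acts by ∂[p,q,r] = [q,r] − [p,r] + [p,q]. For instance
  ∂cdf = df − cf + cd,
  ∂efh = fh − eh + ef.
This gives a 27×18 integer matrix of rank 17; reducing to Smith normal form yields diagonal entries (1,1,1,1,1,1,1,1,1,1,1,1,1,1,1,1,1).

From H_k ≅ ker(∂_k) / im(∂_{k+1}) we obtain:

  H_0: rank C_0 − rank ∂_1 = 9 − 8 = 1, and the invariant factors of ∂_1 are all 1, so H_0 = Z.
  H_1: rank ker ∂_1 − rank ∂_2 = (27 − 8) − 17 = 2, and the invariant factors of ∂_2 are all 1, so H_1 = Z^2.
  H_2: rank ker ∂_2 − rank ∂_3 = (18 − 17) − 0 = 1, and there is no ∂_3, so H_2 = Z.

(K is a triangulation of the torus T^2.)

H_0 = Z,  H_1 = Z^2,  H_2 = Z.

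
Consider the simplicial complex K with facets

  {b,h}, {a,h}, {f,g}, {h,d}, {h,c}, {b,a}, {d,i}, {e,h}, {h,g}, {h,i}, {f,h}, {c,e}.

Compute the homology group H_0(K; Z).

Take the total order a < b < c < d < e < f < g < h < i on the vertex set. Then K (dimension 1) consists of the simplices:

  0-simplices (9): a, b, c, d, e, f, g, h, i
  1-simplices (12): ab, ah, bh, ce, ch, dh, di, eh, fg, fh, gh, hi

so the chain groups are C_0 ≅ Z^9, C_1 ≅ Z^12.

∂_1: C_1 → C_0 is given by ∂[p,q] = [q] − [p].
This gives a 9×12 integer matrix of rank 8; reducing to Smith normal form yields diagonal entries (1,1,1,1,1,1,1,1).

From H_k ≅ ker(∂_k) / im(∂_{k+1}) we obtain:

  H_0: rank C_0 − rank ∂_1 = 9 − 8 = 1, and the invariant factors of ∂_1 are all 1, so H_0 = Z.

(K is a triangulation of a wedge of 4 circles.)

H_0 = Z.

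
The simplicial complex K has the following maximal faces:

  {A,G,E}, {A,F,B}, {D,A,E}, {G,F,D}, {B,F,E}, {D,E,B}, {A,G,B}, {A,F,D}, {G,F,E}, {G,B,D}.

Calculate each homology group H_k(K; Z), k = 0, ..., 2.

H_0 ≅ Z,  H_1 ≅ Z/2,  H_2 = 0.

Take the total order A < B < D < E < F < G on the vertex set. Then K (dimension 2) consists of the simplices:

  0-simplices (6): A, B, D, E, F, G
  1-simplices (15): AB, AD, AE, AF, AG, BD, BE, BF, BG, DE, DF, DG, EF, EG, FG
  2-simplices (10): ABF, ABG, ADE, ADF, AEG, BDE, BDG, BEF, DFG, EFG

so the chain groups are C_0 ≅ Z^6, C_1 ≅ Z^15, C_2 ≅ Z^10.

Boundary ∂_1: C_1 → C_0 maps an edge to its endpoints' difference, ∂[p,q] = q − p.
The resulting 6×15 matrix has rank 5, and its Smith normal form has invariant factors (1,1,1,1,1).

Boundary ∂_2: C_2 → C_1 sends each 2-simplex [p,q,r] to [q,r] − [p,r] + [p,q]. For instance
  ∂ADF = DF − AF + AD,
  ∂BDE = DE − BE + BD.
This gives a 15×10 integer matrix of rank 10; reducing to Smith normal form yields diagonal entries (1,1,1,1,1,1,1,1,1,2).

Now H_k = ker ∂_k / im ∂_{k+1}, so:

  H_0: rank C_0 − rank ∂_1 = 6 − 5 = 1, and the invariant factors of ∂_1 are all 1, so H_0 = Z.
  H_1: rank ker ∂_1 − rank ∂_2 = (15 − 5) − 10 = 0, and ∂_2 has invariant factor 2 > 1, so H_1 = Z/2.
  H_2: rank ker ∂_2 − rank ∂_3 = (10 − 10) − 0 = 0, and there is no ∂_3, so H_2 = 0.

As a check, the Euler characteristic is 6 − 15 + 10 = 1, which agrees with 1 − 0 + 0 = 1.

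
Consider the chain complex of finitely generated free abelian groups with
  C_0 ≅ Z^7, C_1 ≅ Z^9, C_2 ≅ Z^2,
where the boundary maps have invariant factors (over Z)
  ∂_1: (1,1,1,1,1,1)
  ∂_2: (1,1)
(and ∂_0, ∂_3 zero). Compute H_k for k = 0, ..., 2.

H_0 ≅ Z,  H_1 ≅ Z,  H_2 = 0.

H_0: b_0 = 7 − 0 − 6 = 1; torsion from ∂_1 factors > 1: none. So H_0 ≅ Z.
H_1: b_1 = 9 − 6 − 2 = 1; torsion from ∂_2 factors > 1: none. So H_1 ≅ Z.
H_2: b_2 = 2 − 2 − 0 = 0; torsion from ∂_3 factors > 1: none. So H_2 ≅ 0.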